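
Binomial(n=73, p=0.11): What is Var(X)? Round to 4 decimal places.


Var = n*p*(1-p) = 73 * 0.11 * 0.89 = 7.1467

7.1467


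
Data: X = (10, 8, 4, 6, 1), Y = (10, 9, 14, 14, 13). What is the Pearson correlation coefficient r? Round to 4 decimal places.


r = sum((xi-xbar)(yi-ybar)) / sqrt(sum((xi-xbar)^2) * sum((yi-ybar)^2))
n = 5, xbar = 29/5 = 5.8, ybar = 60/5 = 12
Sxy = sum((xi-xbar)(yi-ybar)) = -23
Sxx = sum((xi-xbar)^2) = 48.8
Syy = sum((yi-ybar)^2) = 22
sqrt(Sxx*Syy) ≈ 32.765836
r = Sxy / sqrt(Sxx*Syy) = -23 / 32.765836 ≈ -0.701951

-0.7020


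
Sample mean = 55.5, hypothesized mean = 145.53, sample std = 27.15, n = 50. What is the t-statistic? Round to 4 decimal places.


t = (xbar - mu0) / (s/sqrt(n))
xbar - mu0 = 55.5 - 145.53 = -90.03
sqrt(50) ≈ 7.07106781
s/sqrt(n) = 27.15 / 7.07106781 ≈ 3.83958982
t = -90.03 / 3.83958982 ≈ -23.447817

-23.4478


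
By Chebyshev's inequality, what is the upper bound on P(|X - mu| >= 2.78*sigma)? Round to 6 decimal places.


P <= 1/k^2
k^2 = 2.78^2 = 7.7284
1/k^2 = 1 / 7.7284 ≈ 0.12939289

0.129393


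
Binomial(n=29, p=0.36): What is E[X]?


E[X] = n*p = 29 * 0.36 = 10.44

10.44


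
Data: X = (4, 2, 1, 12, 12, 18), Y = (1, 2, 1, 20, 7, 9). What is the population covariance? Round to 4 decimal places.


Cov = (1/n)*sum((xi-xbar)(yi-ybar))
n = 6, xbar = 49/6 ≈ 8.166667, ybar = 40/6 = 20/3 ≈ 6.666667
sum((xi-xbar)(yi-ybar)) = 505/3 ≈ 168.333333
Cov = 168.333333 / 6 = 505/18 ≈ 28.055556

28.0556


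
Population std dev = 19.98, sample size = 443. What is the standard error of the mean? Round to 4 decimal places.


SE = sigma / sqrt(n)
sqrt(443) ≈ 21.047565
SE = 19.98 / 21.047565 ≈ 0.949278

0.9493


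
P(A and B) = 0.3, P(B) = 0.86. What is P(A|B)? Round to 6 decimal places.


P(A|B) = P(A and B) / P(B) = 0.3 / 0.86 = 15/43 ≈ 0.34883721

0.348837


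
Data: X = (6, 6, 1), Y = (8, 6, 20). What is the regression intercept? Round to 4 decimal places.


a = ybar - b*xbar, where b = sum((xi-xbar)(yi-ybar)) / sum((xi-xbar)^2)
n = 3, xbar = 13/3 ≈ 4.333333, ybar = 34/3 ≈ 11.333333
Sxy = sum((xi-xbar)(yi-ybar)) = -130/3 ≈ -43.333333
Sxx = sum((xi-xbar)^2) = 50/3 ≈ 16.666667
b = Sxy / Sxx = -2.6
a = 11.333333 - (-2.6) * 4.333333 = 22.6

22.6000


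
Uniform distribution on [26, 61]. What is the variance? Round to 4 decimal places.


Var = (b-a)^2 / 12
(b-a)^2 = (61 - 26)^2 = 1225
Var = 1225/12 ≈ 102.083333

102.0833


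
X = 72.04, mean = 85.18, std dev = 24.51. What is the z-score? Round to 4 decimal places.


z = (X - mu) / sigma
X - mu = 72.04 - 85.18 = -13.14
z = -13.14 / 24.51 = -438/817 ≈ -0.536108

-0.5361


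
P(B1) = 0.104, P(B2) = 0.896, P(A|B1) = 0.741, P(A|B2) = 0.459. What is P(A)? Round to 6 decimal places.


P(A) = P(A|B1)*P(B1) + P(A|B2)*P(B2)
P(A|B1)*P(B1) = 0.741 * 0.104 = 0.077064
P(A|B2)*P(B2) = 0.459 * 0.896 = 0.411264
P(A) = 0.077064 + 0.411264 = 0.488328

0.488328


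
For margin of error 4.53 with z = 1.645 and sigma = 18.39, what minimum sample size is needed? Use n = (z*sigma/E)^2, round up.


z*sigma/E = 1.645 * 18.39 / 4.53 ≈ 6.678046
(z*sigma/E)^2 ≈ 44.596303
round up: n = 45

45


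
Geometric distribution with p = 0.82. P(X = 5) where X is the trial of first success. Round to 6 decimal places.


P = (1-p)^(k-1) * p
(1-p)^(k-1) = 0.18^4 = 0.00104976
P = 0.00104976 * 0.82 = 0.0008608032

0.000861


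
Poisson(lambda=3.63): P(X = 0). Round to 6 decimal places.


P = e^(-lam) * lam^k / k!
e^(-3.63) ≈ 0.02651618
lam^k = 3.63^0 = 1
k! = 0! = 1
P = 0.02651618 * 1 / 1 ≈ 0.026516

0.026516


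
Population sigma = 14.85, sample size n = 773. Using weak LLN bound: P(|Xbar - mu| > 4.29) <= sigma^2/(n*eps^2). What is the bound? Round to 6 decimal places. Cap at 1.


bound = min(1, sigma^2/(n*eps^2))
sigma^2 = 14.85^2 = 220.5225
n*eps^2 = 773 * 4.29^2 = 773 * 18.4041 = 14226.3693
sigma^2/(n*eps^2) = 220.5225 / 14226.3693 ≈ 0.01550097

0.015501


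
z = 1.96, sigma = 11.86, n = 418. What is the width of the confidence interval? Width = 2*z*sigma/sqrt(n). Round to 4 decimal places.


width = 2*z*sigma/sqrt(n)
2*z*sigma = 2 * 1.96 * 11.86 = 46.4912
sqrt(418) ≈ 20.445048
width = 46.4912 / 20.445048 ≈ 2.273959

2.2740


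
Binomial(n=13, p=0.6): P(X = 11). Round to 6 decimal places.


P = C(n,k) * p^k * (1-p)^(n-k)
C(13,11) = 78
p^k = 0.6^11 ≈ 0.003627971
(1-p)^(n-k) = 0.4^2 = 0.16
P = 78 * 0.003627971 * 0.16 ≈ 0.045277

0.045277


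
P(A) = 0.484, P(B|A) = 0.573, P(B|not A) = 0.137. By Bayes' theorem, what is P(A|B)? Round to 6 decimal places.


P(A|B) = P(B|A)*P(A) / P(B), P(B) = P(B|A)*P(A) + P(B|not A)*P(not A)
P(B|A)*P(A) = 0.573 * 0.484 = 0.277332
P(B|not A)*P(not A) = 0.137 * 0.516 = 0.070692
P(B) = 0.277332 + 0.070692 = 0.348024
P(A|B) = 0.277332 / 0.348024 ≈ 0.79687608

0.796876


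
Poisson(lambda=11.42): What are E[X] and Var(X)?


E[X] = Var(X) = lambda = 11.42

11.42, 11.42


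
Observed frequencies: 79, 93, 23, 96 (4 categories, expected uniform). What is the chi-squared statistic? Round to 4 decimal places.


chi2 = sum((O-E)^2/E), E = total/4
total = 291, E = 291/4 = 72.75
(79 - 72.75)^2 / 72.75 = 39.0625 / 72.75 = 625/1164 ≈ 0.536942
(93 - 72.75)^2 / 72.75 = 410.0625 / 72.75 = 2187/388 ≈ 5.636598
(23 - 72.75)^2 / 72.75 = 2475.0625 / 72.75 = 39601/1164 ≈ 34.021478
(96 - 72.75)^2 / 72.75 = 540.5625 / 72.75 = 2883/388 ≈ 7.430412
chi2 = 13859/291 ≈ 47.625430

47.6254


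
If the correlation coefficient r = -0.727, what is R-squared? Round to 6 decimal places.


R^2 = r^2 = (-0.727)^2 = 0.528529

0.528529


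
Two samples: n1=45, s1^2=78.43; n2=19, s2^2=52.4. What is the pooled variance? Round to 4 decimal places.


sp^2 = ((n1-1)*s1^2 + (n2-1)*s2^2)/(n1+n2-2)
(n1-1)*s1^2 = 44 * 78.43 = 3450.92
(n2-1)*s2^2 = 18 * 52.4 = 943.2
numerator = 3450.92 + 943.2 = 4394.12
n1+n2-2 = 62
sp^2 = 4394.12 / 62 = 109853/1550 ≈ 70.872903

70.8729


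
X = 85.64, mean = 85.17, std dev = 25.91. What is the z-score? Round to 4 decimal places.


z = (X - mu) / sigma
X - mu = 85.64 - 85.17 = 0.47
z = 0.47 / 25.91 = 47/2591 ≈ 0.018140

0.0181


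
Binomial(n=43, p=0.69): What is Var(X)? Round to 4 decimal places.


Var = n*p*(1-p) = 43 * 0.69 * 0.31 = 9.1977

9.1977


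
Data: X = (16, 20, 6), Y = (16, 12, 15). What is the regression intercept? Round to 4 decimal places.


a = ybar - b*xbar, where b = sum((xi-xbar)(yi-ybar)) / sum((xi-xbar)^2)
n = 3, xbar = 42/3 = 14, ybar = 43/3 ≈ 14.333333
Sxy = sum((xi-xbar)(yi-ybar)) = -16
Sxx = sum((xi-xbar)^2) = 104
b = Sxy / Sxx = -2/13 ≈ -0.153846
a = 14.333333 - (-0.153846) * 14 = 643/39 ≈ 16.487179

16.4872


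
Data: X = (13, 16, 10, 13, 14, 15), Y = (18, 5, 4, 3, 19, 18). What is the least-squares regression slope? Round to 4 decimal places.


b = sum((xi-xbar)(yi-ybar)) / sum((xi-xbar)^2)
n = 6, xbar = 81/6 = 13.5, ybar = 67/6 ≈ 11.166667
Sxy = sum((xi-xbar)(yi-ybar)) = 24.5
Sxx = sum((xi-xbar)^2) = 21.5
b = Sxy / Sxx = 49/43 ≈ 1.139535

1.1395


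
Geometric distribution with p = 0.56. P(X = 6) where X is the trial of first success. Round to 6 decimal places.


P = (1-p)^(k-1) * p
(1-p)^(k-1) = 0.44^5 ≈ 0.01649162
P = 0.01649162 * 0.56 ≈ 0.009235309

0.009235


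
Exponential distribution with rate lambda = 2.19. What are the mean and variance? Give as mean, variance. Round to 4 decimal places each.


mean = 1/lam, var = 1/lam^2
mean = 1 / 2.19 = 100/219 ≈ 0.456621
lam^2 = 2.19^2 = 4.7961
var = 1 / 4.7961 ≈ 0.208503

0.4566, 0.2085


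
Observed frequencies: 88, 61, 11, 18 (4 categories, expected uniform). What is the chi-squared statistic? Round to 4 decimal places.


chi2 = sum((O-E)^2/E), E = total/4
total = 178, E = 178/4 = 44.5
(88 - 44.5)^2 / 44.5 = 1892.25 / 44.5 = 7569/178 ≈ 42.522472
(61 - 44.5)^2 / 44.5 = 272.25 / 44.5 = 1089/178 ≈ 6.117978
(11 - 44.5)^2 / 44.5 = 1122.25 / 44.5 = 4489/178 ≈ 25.219101
(18 - 44.5)^2 / 44.5 = 702.25 / 44.5 = 2809/178 ≈ 15.780899
chi2 = 7978/89 ≈ 89.640449

89.6404


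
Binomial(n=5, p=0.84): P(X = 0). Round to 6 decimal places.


P = C(n,k) * p^k * (1-p)^(n-k)
C(5,0) = 1
p^k = 0.84^0 = 1
(1-p)^(n-k) = 0.16^5 = 0.0001048576
P = 1 * 1 * 0.0001048576 ≈ 0.000105

0.000105


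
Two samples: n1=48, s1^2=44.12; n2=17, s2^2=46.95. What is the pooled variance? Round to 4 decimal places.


sp^2 = ((n1-1)*s1^2 + (n2-1)*s2^2)/(n1+n2-2)
(n1-1)*s1^2 = 47 * 44.12 = 2073.64
(n2-1)*s2^2 = 16 * 46.95 = 751.2
numerator = 2073.64 + 751.2 = 2824.84
n1+n2-2 = 63
sp^2 = 2824.84 / 63 = 70621/1575 ≈ 44.838730

44.8387


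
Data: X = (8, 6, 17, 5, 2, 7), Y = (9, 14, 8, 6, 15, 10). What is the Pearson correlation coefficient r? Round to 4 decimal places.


r = sum((xi-xbar)(yi-ybar)) / sqrt(sum((xi-xbar)^2) * sum((yi-ybar)^2))
n = 6, xbar = 45/6 = 7.5, ybar = 62/6 = 31/3 ≈ 10.333333
Sxy = sum((xi-xbar)(yi-ybar)) = -43
Sxx = sum((xi-xbar)^2) = 129.5
Syy = sum((yi-ybar)^2) = 184/3 ≈ 61.333333
sqrt(Sxx*Syy) ≈ 89.121640
r = Sxy / sqrt(Sxx*Syy) = -43 / 89.121640 ≈ -0.482487

-0.4825


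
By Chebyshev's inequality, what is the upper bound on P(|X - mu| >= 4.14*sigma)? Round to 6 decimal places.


P <= 1/k^2
k^2 = 4.14^2 = 17.1396
1/k^2 = 1 / 17.1396 ≈ 0.05834442

0.058344


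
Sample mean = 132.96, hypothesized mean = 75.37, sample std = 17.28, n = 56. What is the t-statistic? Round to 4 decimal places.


t = (xbar - mu0) / (s/sqrt(n))
xbar - mu0 = 132.96 - 75.37 = 57.59
sqrt(56) ≈ 7.48331477
s/sqrt(n) = 17.28 / 7.48331477 ≈ 2.30913713
t = 57.59 / 2.30913713 ≈ 24.940052

24.9401


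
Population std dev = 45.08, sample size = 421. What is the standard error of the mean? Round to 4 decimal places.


SE = sigma / sqrt(n)
sqrt(421) ≈ 20.518285
SE = 45.08 / 20.518285 ≈ 2.197065

2.1971


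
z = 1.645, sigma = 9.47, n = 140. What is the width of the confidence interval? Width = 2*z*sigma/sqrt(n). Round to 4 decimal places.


width = 2*z*sigma/sqrt(n)
2*z*sigma = 2 * 1.645 * 9.47 = 31.1563
sqrt(140) ≈ 11.832160
width = 31.1563 / 11.832160 ≈ 2.633188

2.6332


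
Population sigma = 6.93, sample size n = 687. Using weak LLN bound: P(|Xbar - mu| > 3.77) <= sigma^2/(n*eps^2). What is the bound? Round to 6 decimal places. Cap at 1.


bound = min(1, sigma^2/(n*eps^2))
sigma^2 = 6.93^2 = 48.0249
n*eps^2 = 687 * 3.77^2 = 687 * 14.2129 = 9764.2623
sigma^2/(n*eps^2) = 48.0249 / 9764.2623 ≈ 0.00491844

0.004918


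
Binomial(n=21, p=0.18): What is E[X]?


E[X] = n*p = 21 * 0.18 = 3.78

3.78


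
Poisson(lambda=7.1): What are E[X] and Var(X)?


E[X] = Var(X) = lambda = 7.1

7.1, 7.1


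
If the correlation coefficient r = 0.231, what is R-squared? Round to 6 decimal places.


R^2 = r^2 = (0.231)^2 = 0.053361

0.053361


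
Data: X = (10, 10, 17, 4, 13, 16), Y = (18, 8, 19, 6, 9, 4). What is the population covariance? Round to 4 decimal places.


Cov = (1/n)*sum((xi-xbar)(yi-ybar))
n = 6, xbar = 70/6 = 35/3 ≈ 11.666667, ybar = 64/6 = 32/3 ≈ 10.666667
sum((xi-xbar)(yi-ybar)) = 124/3 ≈ 41.333333
Cov = 41.333333 / 6 = 62/9 ≈ 6.888889

6.8889


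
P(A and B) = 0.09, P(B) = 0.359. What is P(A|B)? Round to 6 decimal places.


P(A|B) = P(A and B) / P(B) = 0.09 / 0.359 = 90/359 ≈ 0.25069638

0.250696


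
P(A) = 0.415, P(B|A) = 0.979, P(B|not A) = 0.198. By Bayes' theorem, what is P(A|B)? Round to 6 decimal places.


P(A|B) = P(B|A)*P(A) / P(B), P(B) = P(B|A)*P(A) + P(B|not A)*P(not A)
P(B|A)*P(A) = 0.979 * 0.415 = 0.406285
P(B|not A)*P(not A) = 0.198 * 0.585 = 0.11583
P(B) = 0.406285 + 0.11583 = 0.522115
P(A|B) = 0.406285 / 0.522115 = 7387/9493 ≈ 0.77815232

0.778152


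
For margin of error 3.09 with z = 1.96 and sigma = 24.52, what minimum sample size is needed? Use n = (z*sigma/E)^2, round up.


z*sigma/E = 1.96 * 24.52 / 3.09 = 120148/7725 ≈ 15.553139
(z*sigma/E)^2 ≈ 241.900138
round up: n = 242

242


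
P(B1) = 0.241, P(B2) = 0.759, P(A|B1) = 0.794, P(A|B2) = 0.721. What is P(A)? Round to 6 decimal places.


P(A) = P(A|B1)*P(B1) + P(A|B2)*P(B2)
P(A|B1)*P(B1) = 0.794 * 0.241 = 0.191354
P(A|B2)*P(B2) = 0.721 * 0.759 = 0.547239
P(A) = 0.191354 + 0.547239 = 0.738593

0.738593


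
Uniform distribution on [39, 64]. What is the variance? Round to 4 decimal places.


Var = (b-a)^2 / 12
(b-a)^2 = (64 - 39)^2 = 625
Var = 625/12 ≈ 52.083333

52.0833


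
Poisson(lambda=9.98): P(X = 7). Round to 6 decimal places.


P = e^(-lam) * lam^k / k!
e^(-9.98) ≈ 0.00004631707
lam^k = 9.98^7 ≈ 9860837.205593
k! = 7! = 5040
P = 0.00004631707 * 9860837.205593 / 5040 ≈ 0.090620

0.090620


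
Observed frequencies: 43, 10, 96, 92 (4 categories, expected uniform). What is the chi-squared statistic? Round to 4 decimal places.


chi2 = sum((O-E)^2/E), E = total/4
total = 241, E = 241/4 = 60.25
(43 - 60.25)^2 / 60.25 = 297.5625 / 60.25 = 4761/964 ≈ 4.938797
(10 - 60.25)^2 / 60.25 = 2525.0625 / 60.25 = 40401/964 ≈ 41.909751
(96 - 60.25)^2 / 60.25 = 1278.0625 / 60.25 = 20449/964 ≈ 21.212656
(92 - 60.25)^2 / 60.25 = 1008.0625 / 60.25 = 16129/964 ≈ 16.731328
chi2 = 20435/241 ≈ 84.792531

84.7925


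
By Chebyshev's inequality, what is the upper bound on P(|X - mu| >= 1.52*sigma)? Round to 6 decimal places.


P <= 1/k^2
k^2 = 1.52^2 = 2.3104
1/k^2 = 1 / 2.3104 = 625/1444 ≈ 0.43282548

0.432825


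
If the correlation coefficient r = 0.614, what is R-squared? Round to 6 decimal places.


R^2 = r^2 = (0.614)^2 = 0.376996

0.376996


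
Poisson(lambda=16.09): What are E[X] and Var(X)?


E[X] = Var(X) = lambda = 16.09

16.09, 16.09


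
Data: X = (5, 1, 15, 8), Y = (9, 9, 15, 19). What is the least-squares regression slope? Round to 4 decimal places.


b = sum((xi-xbar)(yi-ybar)) / sum((xi-xbar)^2)
n = 4, xbar = 29/4 = 7.25, ybar = 52/4 = 13
Sxy = sum((xi-xbar)(yi-ybar)) = 54
Sxx = sum((xi-xbar)^2) = 104.75
b = Sxy / Sxx = 216/419 ≈ 0.515513

0.5155


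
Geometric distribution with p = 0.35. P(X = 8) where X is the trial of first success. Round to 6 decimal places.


P = (1-p)^(k-1) * p
(1-p)^(k-1) = 0.65^7 ≈ 0.04902228
P = 0.04902228 * 0.35 ≈ 0.01715780

0.017158


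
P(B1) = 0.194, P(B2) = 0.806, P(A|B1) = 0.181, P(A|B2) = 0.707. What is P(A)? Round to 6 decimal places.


P(A) = P(A|B1)*P(B1) + P(A|B2)*P(B2)
P(A|B1)*P(B1) = 0.181 * 0.194 = 0.035114
P(A|B2)*P(B2) = 0.707 * 0.806 = 0.569842
P(A) = 0.035114 + 0.569842 = 0.604956

0.604956


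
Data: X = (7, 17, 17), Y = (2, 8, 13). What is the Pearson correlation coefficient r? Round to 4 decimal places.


r = sum((xi-xbar)(yi-ybar)) / sqrt(sum((xi-xbar)^2) * sum((yi-ybar)^2))
n = 3, xbar = 41/3 ≈ 13.666667, ybar = 23/3 ≈ 7.666667
Sxy = sum((xi-xbar)(yi-ybar)) = 170/3 ≈ 56.666667
Sxx = sum((xi-xbar)^2) = 200/3 ≈ 66.666667
Syy = sum((yi-ybar)^2) = 182/3 ≈ 60.666667
sqrt(Sxx*Syy) ≈ 63.595947
r = Sxy / sqrt(Sxx*Syy) = 56.666667 / 63.595947 ≈ 0.891042

0.8910


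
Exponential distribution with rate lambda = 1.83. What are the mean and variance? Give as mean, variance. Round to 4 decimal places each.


mean = 1/lam, var = 1/lam^2
mean = 1 / 1.83 = 100/183 ≈ 0.546448
lam^2 = 1.83^2 = 3.3489
var = 1 / 3.3489 ≈ 0.298606

0.5464, 0.2986


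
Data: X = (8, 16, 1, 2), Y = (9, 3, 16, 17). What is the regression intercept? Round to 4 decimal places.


a = ybar - b*xbar, where b = sum((xi-xbar)(yi-ybar)) / sum((xi-xbar)^2)
n = 4, xbar = 27/4 = 6.75, ybar = 45/4 = 11.25
Sxy = sum((xi-xbar)(yi-ybar)) = -133.75
Sxx = sum((xi-xbar)^2) = 142.75
b = Sxy / Sxx = -535/571 ≈ -0.936953
a = 11.25 - (-0.936953) * 6.75 = 10035/571 ≈ 17.574431

17.5744


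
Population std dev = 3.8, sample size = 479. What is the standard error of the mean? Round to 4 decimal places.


SE = sigma / sqrt(n)
sqrt(479) ≈ 21.886069
SE = 3.8 / 21.886069 ≈ 0.173626

0.1736


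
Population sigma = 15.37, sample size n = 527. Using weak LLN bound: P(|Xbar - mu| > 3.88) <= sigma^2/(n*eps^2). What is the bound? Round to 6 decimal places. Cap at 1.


bound = min(1, sigma^2/(n*eps^2))
sigma^2 = 15.37^2 = 236.2369
n*eps^2 = 527 * 3.88^2 = 527 * 15.0544 = 7933.6688
sigma^2/(n*eps^2) = 236.2369 / 7933.6688 ≈ 0.02977650

0.029777


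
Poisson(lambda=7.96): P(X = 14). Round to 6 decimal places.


P = e^(-lam) * lam^k / k!
e^(-7.96) ≈ 0.0003491531
lam^k = 7.96^14 ≈ 4099991424240.986897
k! = 14! = 87178291200
P = 0.0003491531 * 4099991424240.986897 / 87178291200 ≈ 0.016421

0.016421


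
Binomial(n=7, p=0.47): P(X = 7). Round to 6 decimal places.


P = C(n,k) * p^k * (1-p)^(n-k)
C(7,7) = 1
p^k = 0.47^7 ≈ 0.005066231
(1-p)^(n-k) = 0.53^0 = 1
P = 1 * 0.005066231 * 1 ≈ 0.005066

0.005066


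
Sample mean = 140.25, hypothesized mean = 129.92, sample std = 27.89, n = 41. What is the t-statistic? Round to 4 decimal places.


t = (xbar - mu0) / (s/sqrt(n))
xbar - mu0 = 140.25 - 129.92 = 10.33
sqrt(41) ≈ 6.40312424
s/sqrt(n) = 27.89 / 6.40312424 ≈ 4.35568622
t = 10.33 / 4.35568622 ≈ 2.371613

2.3716


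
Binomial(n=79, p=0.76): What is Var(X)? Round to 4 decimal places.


Var = n*p*(1-p) = 79 * 0.76 * 0.24 = 14.4096

14.4096


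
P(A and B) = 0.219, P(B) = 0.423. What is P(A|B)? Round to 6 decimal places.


P(A|B) = P(A and B) / P(B) = 0.219 / 0.423 = 73/141 ≈ 0.51773050

0.517730


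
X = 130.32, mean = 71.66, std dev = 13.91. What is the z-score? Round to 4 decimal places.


z = (X - mu) / sigma
X - mu = 130.32 - 71.66 = 58.66
z = 58.66 / 13.91 = 5866/1391 ≈ 4.217110

4.2171


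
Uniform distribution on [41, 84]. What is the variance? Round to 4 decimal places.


Var = (b-a)^2 / 12
(b-a)^2 = (84 - 41)^2 = 1849
Var = 1849/12 ≈ 154.083333

154.0833


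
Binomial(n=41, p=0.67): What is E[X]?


E[X] = n*p = 41 * 0.67 = 27.47

27.47


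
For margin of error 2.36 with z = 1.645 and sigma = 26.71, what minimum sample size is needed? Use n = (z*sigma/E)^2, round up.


z*sigma/E = 1.645 * 26.71 / 2.36 ≈ 18.617775
(z*sigma/E)^2 ≈ 346.621562
round up: n = 347

347


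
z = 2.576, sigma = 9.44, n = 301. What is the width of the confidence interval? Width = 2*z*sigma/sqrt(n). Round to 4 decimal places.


width = 2*z*sigma/sqrt(n)
2*z*sigma = 2 * 2.576 * 9.44 = 48.63488
sqrt(301) ≈ 17.349352
width = 48.63488 / 17.349352 ≈ 2.803268

2.8033


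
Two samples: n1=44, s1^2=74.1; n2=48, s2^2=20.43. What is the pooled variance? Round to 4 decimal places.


sp^2 = ((n1-1)*s1^2 + (n2-1)*s2^2)/(n1+n2-2)
(n1-1)*s1^2 = 43 * 74.1 = 3186.3
(n2-1)*s2^2 = 47 * 20.43 = 960.21
numerator = 3186.3 + 960.21 = 4146.51
n1+n2-2 = 90
sp^2 = 4146.51 / 90 = 138217/3000 ≈ 46.072333

46.0723


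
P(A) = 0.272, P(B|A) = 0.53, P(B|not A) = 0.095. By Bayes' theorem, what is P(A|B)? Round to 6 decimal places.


P(A|B) = P(B|A)*P(A) / P(B), P(B) = P(B|A)*P(A) + P(B|not A)*P(not A)
P(B|A)*P(A) = 0.53 * 0.272 = 0.14416
P(B|not A)*P(not A) = 0.095 * 0.728 = 0.06916
P(B) = 0.14416 + 0.06916 = 0.21332
P(A|B) = 0.14416 / 0.21332 = 3604/5333 ≈ 0.67579224

0.675792


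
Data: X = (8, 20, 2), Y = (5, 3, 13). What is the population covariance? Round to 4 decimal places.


Cov = (1/n)*sum((xi-xbar)(yi-ybar))
n = 3, xbar = 30/3 = 10, ybar = 21/3 = 7
sum((xi-xbar)(yi-ybar)) = -84
Cov = -84 / 3 = -28

-28.0000


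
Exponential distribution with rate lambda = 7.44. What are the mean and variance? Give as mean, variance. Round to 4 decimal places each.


mean = 1/lam, var = 1/lam^2
mean = 1 / 7.44 = 25/186 ≈ 0.134409
lam^2 = 7.44^2 = 55.3536
var = 1 / 55.3536 ≈ 0.018066

0.1344, 0.0181


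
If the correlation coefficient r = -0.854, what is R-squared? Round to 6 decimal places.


R^2 = r^2 = (-0.854)^2 = 0.729316

0.729316


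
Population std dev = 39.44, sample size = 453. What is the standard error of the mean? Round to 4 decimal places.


SE = sigma / sqrt(n)
sqrt(453) ≈ 21.283797
SE = 39.44 / 21.283797 ≈ 1.853053

1.8531


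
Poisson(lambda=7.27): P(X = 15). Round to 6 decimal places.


P = e^(-lam) * lam^k / k!
e^(-7.27) ≈ 0.0006961120
lam^k = 7.27^15 ≈ 8375604525479.009703
k! = 15! = 1307674368000
P = 0.0006961120 * 8375604525479.009703 / 1307674368000 ≈ 0.004459

0.004459


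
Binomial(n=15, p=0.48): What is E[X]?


E[X] = n*p = 15 * 0.48 = 7.2

7.2


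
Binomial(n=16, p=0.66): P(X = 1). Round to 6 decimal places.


P = C(n,k) * p^k * (1-p)^(n-k)
C(16,1) = 16
p^k = 0.66^1 = 0.66
(1-p)^(n-k) = 0.34^15 ≈ 0.00000009379588
P = 16 * 0.66 * 0.00000009379588 ≈ 0.000001

0.000001


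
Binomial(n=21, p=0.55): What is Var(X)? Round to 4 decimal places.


Var = n*p*(1-p) = 21 * 0.55 * 0.45 = 5.1975

5.1975


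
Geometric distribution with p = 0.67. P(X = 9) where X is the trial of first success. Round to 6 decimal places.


P = (1-p)^(k-1) * p
(1-p)^(k-1) = 0.33^8 ≈ 0.0001406409
P = 0.0001406409 * 0.67 ≈ 0.00009422938

0.000094


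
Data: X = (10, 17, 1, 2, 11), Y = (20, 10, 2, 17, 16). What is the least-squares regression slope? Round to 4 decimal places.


b = sum((xi-xbar)(yi-ybar)) / sum((xi-xbar)^2)
n = 5, xbar = 41/5 = 8.2, ybar = 65/5 = 13
Sxy = sum((xi-xbar)(yi-ybar)) = 49
Sxx = sum((xi-xbar)^2) = 178.8
b = Sxy / Sxx = 245/894 ≈ 0.274049

0.2740


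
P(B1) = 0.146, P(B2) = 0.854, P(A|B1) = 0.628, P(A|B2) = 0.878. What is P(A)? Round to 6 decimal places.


P(A) = P(A|B1)*P(B1) + P(A|B2)*P(B2)
P(A|B1)*P(B1) = 0.628 * 0.146 = 0.091688
P(A|B2)*P(B2) = 0.878 * 0.854 = 0.749812
P(A) = 0.091688 + 0.749812 = 0.8415

0.841500


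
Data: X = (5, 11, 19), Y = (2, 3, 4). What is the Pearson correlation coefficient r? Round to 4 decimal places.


r = sum((xi-xbar)(yi-ybar)) / sqrt(sum((xi-xbar)^2) * sum((yi-ybar)^2))
n = 3, xbar = 35/3 ≈ 11.666667, ybar = 9/3 = 3
Sxy = sum((xi-xbar)(yi-ybar)) = 14
Sxx = sum((xi-xbar)^2) = 296/3 ≈ 98.666667
Syy = sum((yi-ybar)^2) = 2
sqrt(Sxx*Syy) ≈ 14.047538
r = Sxy / sqrt(Sxx*Syy) = 14 / 14.047538 ≈ 0.996616

0.9966


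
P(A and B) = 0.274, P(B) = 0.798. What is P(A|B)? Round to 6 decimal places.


P(A|B) = P(A and B) / P(B) = 0.274 / 0.798 = 137/399 ≈ 0.34335840

0.343358


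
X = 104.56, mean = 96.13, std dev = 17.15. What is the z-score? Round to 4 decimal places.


z = (X - mu) / sigma
X - mu = 104.56 - 96.13 = 8.43
z = 8.43 / 17.15 = 843/1715 ≈ 0.491545

0.4915


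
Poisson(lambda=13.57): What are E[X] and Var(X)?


E[X] = Var(X) = lambda = 13.57

13.57, 13.57


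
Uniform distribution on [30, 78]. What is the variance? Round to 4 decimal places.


Var = (b-a)^2 / 12
(b-a)^2 = (78 - 30)^2 = 2304
Var = 2304/12 = 192

192.0000


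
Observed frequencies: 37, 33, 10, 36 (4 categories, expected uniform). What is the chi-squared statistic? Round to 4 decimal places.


chi2 = sum((O-E)^2/E), E = total/4
total = 116, E = 116/4 = 29
(37 - 29)^2 / 29 = 64 / 29 = 64/29 ≈ 2.206897
(33 - 29)^2 / 29 = 16 / 29 = 16/29 ≈ 0.551724
(10 - 29)^2 / 29 = 361 / 29 = 361/29 ≈ 12.448276
(36 - 29)^2 / 29 = 49 / 29 = 49/29 ≈ 1.689655
chi2 = 490/29 ≈ 16.896552

16.8966


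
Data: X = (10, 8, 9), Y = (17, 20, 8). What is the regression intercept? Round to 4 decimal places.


a = ybar - b*xbar, where b = sum((xi-xbar)(yi-ybar)) / sum((xi-xbar)^2)
n = 3, xbar = 27/3 = 9, ybar = 45/3 = 15
Sxy = sum((xi-xbar)(yi-ybar)) = -3
Sxx = sum((xi-xbar)^2) = 2
b = Sxy / Sxx = -1.5
a = 15 - (-1.5) * 9 = 28.5

28.5000


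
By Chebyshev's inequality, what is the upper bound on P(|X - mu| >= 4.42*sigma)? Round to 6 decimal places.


P <= 1/k^2
k^2 = 4.42^2 = 19.5364
1/k^2 = 1 / 19.5364 ≈ 0.05118650

0.051187


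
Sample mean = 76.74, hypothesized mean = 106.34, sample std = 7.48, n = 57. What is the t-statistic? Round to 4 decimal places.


t = (xbar - mu0) / (s/sqrt(n))
xbar - mu0 = 76.74 - 106.34 = -29.6
sqrt(57) ≈ 7.54983444
s/sqrt(n) = 7.48 / 7.54983444 ≈ 0.99075020
t = -29.6 / 0.99075020 ≈ -29.876350

-29.8764


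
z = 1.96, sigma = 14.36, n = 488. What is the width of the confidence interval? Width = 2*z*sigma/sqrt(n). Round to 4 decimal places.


width = 2*z*sigma/sqrt(n)
2*z*sigma = 2 * 1.96 * 14.36 = 56.2912
sqrt(488) ≈ 22.090722
width = 56.2912 / 22.090722 ≈ 2.548183

2.5482


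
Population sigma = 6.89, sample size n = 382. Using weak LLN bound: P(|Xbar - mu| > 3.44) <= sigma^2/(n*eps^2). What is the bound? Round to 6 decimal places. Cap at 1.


bound = min(1, sigma^2/(n*eps^2))
sigma^2 = 6.89^2 = 47.4721
n*eps^2 = 382 * 3.44^2 = 382 * 11.8336 = 4520.4352
sigma^2/(n*eps^2) = 47.4721 / 4520.4352 ≈ 0.01050167

0.010502


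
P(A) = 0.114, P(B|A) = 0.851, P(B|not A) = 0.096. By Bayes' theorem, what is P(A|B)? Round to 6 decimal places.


P(A|B) = P(B|A)*P(A) / P(B), P(B) = P(B|A)*P(A) + P(B|not A)*P(not A)
P(B|A)*P(A) = 0.851 * 0.114 = 0.097014
P(B|not A)*P(not A) = 0.096 * 0.886 = 0.085056
P(B) = 0.097014 + 0.085056 = 0.18207
P(A|B) = 0.097014 / 0.18207 ≈ 0.53283902

0.532839


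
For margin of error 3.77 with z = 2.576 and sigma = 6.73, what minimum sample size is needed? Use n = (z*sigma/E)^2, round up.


z*sigma/E = 2.576 * 6.73 / 3.77 ≈ 4.598536
(z*sigma/E)^2 ≈ 21.146532
round up: n = 22

22


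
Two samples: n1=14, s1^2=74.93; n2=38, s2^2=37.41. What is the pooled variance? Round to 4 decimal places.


sp^2 = ((n1-1)*s1^2 + (n2-1)*s2^2)/(n1+n2-2)
(n1-1)*s1^2 = 13 * 74.93 = 974.09
(n2-1)*s2^2 = 37 * 37.41 = 1384.17
numerator = 974.09 + 1384.17 = 2358.26
n1+n2-2 = 50
sp^2 = 2358.26 / 50 = 47.1652

47.1652


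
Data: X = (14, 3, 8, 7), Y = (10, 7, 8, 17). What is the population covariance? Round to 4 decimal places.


Cov = (1/n)*sum((xi-xbar)(yi-ybar))
n = 4, xbar = 32/4 = 8, ybar = 42/4 = 10.5
sum((xi-xbar)(yi-ybar)) = 8
Cov = 8 / 4 = 2

2.0000


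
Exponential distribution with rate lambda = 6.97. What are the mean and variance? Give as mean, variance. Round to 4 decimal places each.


mean = 1/lam, var = 1/lam^2
mean = 1 / 6.97 = 100/697 ≈ 0.143472
lam^2 = 6.97^2 = 48.5809
var = 1 / 48.5809 ≈ 0.020584

0.1435, 0.0206


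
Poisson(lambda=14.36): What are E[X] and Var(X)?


E[X] = Var(X) = lambda = 14.36

14.36, 14.36


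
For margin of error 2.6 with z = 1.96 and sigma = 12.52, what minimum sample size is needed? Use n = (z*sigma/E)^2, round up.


z*sigma/E = 1.96 * 12.52 / 2.6 = 15337/1625 ≈ 9.438154
(z*sigma/E)^2 ≈ 89.078748
round up: n = 90

90


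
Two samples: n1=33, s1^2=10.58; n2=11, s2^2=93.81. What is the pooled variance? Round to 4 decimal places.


sp^2 = ((n1-1)*s1^2 + (n2-1)*s2^2)/(n1+n2-2)
(n1-1)*s1^2 = 32 * 10.58 = 338.56
(n2-1)*s2^2 = 10 * 93.81 = 938.1
numerator = 338.56 + 938.1 = 1276.66
n1+n2-2 = 42
sp^2 = 1276.66 / 42 = 9119/300 ≈ 30.396667

30.3967


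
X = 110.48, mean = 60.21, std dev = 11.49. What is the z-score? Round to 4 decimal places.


z = (X - mu) / sigma
X - mu = 110.48 - 60.21 = 50.27
z = 50.27 / 11.49 = 5027/1149 ≈ 4.375109

4.3751


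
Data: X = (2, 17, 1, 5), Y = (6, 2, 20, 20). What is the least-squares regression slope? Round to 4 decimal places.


b = sum((xi-xbar)(yi-ybar)) / sum((xi-xbar)^2)
n = 4, xbar = 25/4 = 6.25, ybar = 48/4 = 12
Sxy = sum((xi-xbar)(yi-ybar)) = -134
Sxx = sum((xi-xbar)^2) = 162.75
b = Sxy / Sxx = -536/651 ≈ -0.823349

-0.8233


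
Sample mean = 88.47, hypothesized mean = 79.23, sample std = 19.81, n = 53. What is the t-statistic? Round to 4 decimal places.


t = (xbar - mu0) / (s/sqrt(n))
xbar - mu0 = 88.47 - 79.23 = 9.24
sqrt(53) ≈ 7.28010989
s/sqrt(n) = 19.81 / 7.28010989 ≈ 2.72111277
t = 9.24 / 2.72111277 ≈ 3.395670

3.3957


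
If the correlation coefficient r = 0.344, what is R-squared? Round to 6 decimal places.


R^2 = r^2 = (0.344)^2 = 0.118336

0.118336


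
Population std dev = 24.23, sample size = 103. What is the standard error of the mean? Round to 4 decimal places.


SE = sigma / sqrt(n)
sqrt(103) ≈ 10.148892
SE = 24.23 / 10.148892 ≈ 2.387453

2.3875


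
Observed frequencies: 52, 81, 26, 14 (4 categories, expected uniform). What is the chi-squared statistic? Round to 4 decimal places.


chi2 = sum((O-E)^2/E), E = total/4
total = 173, E = 173/4 = 43.25
(52 - 43.25)^2 / 43.25 = 76.5625 / 43.25 = 1225/692 ≈ 1.770231
(81 - 43.25)^2 / 43.25 = 1425.0625 / 43.25 = 22801/692 ≈ 32.949422
(26 - 43.25)^2 / 43.25 = 297.5625 / 43.25 = 4761/692 ≈ 6.880058
(14 - 43.25)^2 / 43.25 = 855.5625 / 43.25 = 13689/692 ≈ 19.781792
chi2 = 10619/173 ≈ 61.381503

61.3815


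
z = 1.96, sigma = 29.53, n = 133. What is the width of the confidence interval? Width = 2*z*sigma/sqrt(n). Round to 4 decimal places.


width = 2*z*sigma/sqrt(n)
2*z*sigma = 2 * 1.96 * 29.53 = 115.7576
sqrt(133) ≈ 11.532563
width = 115.7576 / 11.532563 ≈ 10.037457

10.0375


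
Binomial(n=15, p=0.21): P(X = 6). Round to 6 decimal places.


P = C(n,k) * p^k * (1-p)^(n-k)
C(15,6) = 5005
p^k = 0.21^6 ≈ 0.00008576612
(1-p)^(n-k) = 0.79^9 ≈ 0.1198516
P = 5005 * 0.00008576612 * 0.1198516 ≈ 0.051447

0.051447


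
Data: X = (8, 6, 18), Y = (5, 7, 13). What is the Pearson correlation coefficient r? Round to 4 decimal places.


r = sum((xi-xbar)(yi-ybar)) / sqrt(sum((xi-xbar)^2) * sum((yi-ybar)^2))
n = 3, xbar = 32/3 ≈ 10.666667, ybar = 25/3 ≈ 8.333333
Sxy = sum((xi-xbar)(yi-ybar)) = 148/3 ≈ 49.333333
Sxx = sum((xi-xbar)^2) = 248/3 ≈ 82.666667
Syy = sum((yi-ybar)^2) = 104/3 ≈ 34.666667
sqrt(Sxx*Syy) ≈ 53.532960
r = Sxy / sqrt(Sxx*Syy) = 49.333333 / 53.532960 ≈ 0.921551

0.9216


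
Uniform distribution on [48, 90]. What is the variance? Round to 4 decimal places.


Var = (b-a)^2 / 12
(b-a)^2 = (90 - 48)^2 = 1764
Var = 1764/12 = 147

147.0000


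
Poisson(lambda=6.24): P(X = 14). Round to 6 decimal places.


P = e^(-lam) * lam^k / k!
e^(-6.24) ≈ 0.001949856
lam^k = 6.24^14 ≈ 135701377301.124443
k! = 14! = 87178291200
P = 0.001949856 * 135701377301.124443 / 87178291200 ≈ 0.003035

0.003035


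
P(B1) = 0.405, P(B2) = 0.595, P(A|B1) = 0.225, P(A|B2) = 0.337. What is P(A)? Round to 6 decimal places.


P(A) = P(A|B1)*P(B1) + P(A|B2)*P(B2)
P(A|B1)*P(B1) = 0.225 * 0.405 = 0.091125
P(A|B2)*P(B2) = 0.337 * 0.595 = 0.200515
P(A) = 0.091125 + 0.200515 = 0.29164

0.291640


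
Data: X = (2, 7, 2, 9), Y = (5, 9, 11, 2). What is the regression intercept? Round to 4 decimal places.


a = ybar - b*xbar, where b = sum((xi-xbar)(yi-ybar)) / sum((xi-xbar)^2)
n = 4, xbar = 20/4 = 5, ybar = 27/4 = 6.75
Sxy = sum((xi-xbar)(yi-ybar)) = -22
Sxx = sum((xi-xbar)^2) = 38
b = Sxy / Sxx = -11/19 ≈ -0.578947
a = 6.75 - (-0.578947) * 5 = 733/76 ≈ 9.644737

9.6447


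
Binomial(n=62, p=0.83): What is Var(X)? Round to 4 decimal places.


Var = n*p*(1-p) = 62 * 0.83 * 0.17 = 8.7482

8.7482


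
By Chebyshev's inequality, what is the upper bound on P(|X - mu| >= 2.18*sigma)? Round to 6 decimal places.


P <= 1/k^2
k^2 = 2.18^2 = 4.7524
1/k^2 = 1 / 4.7524 ≈ 0.21042000

0.210420


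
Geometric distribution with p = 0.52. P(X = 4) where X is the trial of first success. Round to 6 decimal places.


P = (1-p)^(k-1) * p
(1-p)^(k-1) = 0.48^3 = 0.110592
P = 0.110592 * 0.52 = 0.05750784

0.057508


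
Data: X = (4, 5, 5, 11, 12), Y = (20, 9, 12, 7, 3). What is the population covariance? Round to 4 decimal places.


Cov = (1/n)*sum((xi-xbar)(yi-ybar))
n = 5, xbar = 37/5 = 7.4, ybar = 51/5 = 10.2
sum((xi-xbar)(yi-ybar)) = -79.4
Cov = -79.4 / 5 = -15.88

-15.8800


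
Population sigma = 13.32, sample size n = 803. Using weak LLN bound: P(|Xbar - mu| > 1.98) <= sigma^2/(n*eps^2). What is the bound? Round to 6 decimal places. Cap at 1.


bound = min(1, sigma^2/(n*eps^2))
sigma^2 = 13.32^2 = 177.4224
n*eps^2 = 803 * 1.98^2 = 803 * 3.9204 = 3148.0812
sigma^2/(n*eps^2) = 177.4224 / 3148.0812 ≈ 0.05635890

0.056359


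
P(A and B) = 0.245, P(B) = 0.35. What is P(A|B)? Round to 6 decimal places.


P(A|B) = P(A and B) / P(B) = 0.245 / 0.35 = 0.7

0.700000


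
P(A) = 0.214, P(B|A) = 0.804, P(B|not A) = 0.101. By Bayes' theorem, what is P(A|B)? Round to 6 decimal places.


P(A|B) = P(B|A)*P(A) / P(B), P(B) = P(B|A)*P(A) + P(B|not A)*P(not A)
P(B|A)*P(A) = 0.804 * 0.214 = 0.172056
P(B|not A)*P(not A) = 0.101 * 0.786 = 0.079386
P(B) = 0.172056 + 0.079386 = 0.251442
P(A|B) = 0.172056 / 0.251442 ≈ 0.68427709

0.684277


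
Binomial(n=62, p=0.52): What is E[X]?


E[X] = n*p = 62 * 0.52 = 32.24

32.24


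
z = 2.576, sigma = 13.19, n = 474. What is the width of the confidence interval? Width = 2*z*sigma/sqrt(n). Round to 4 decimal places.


width = 2*z*sigma/sqrt(n)
2*z*sigma = 2 * 2.576 * 13.19 = 67.95488
sqrt(474) ≈ 21.771541
width = 67.95488 / 21.771541 ≈ 3.121271

3.1213


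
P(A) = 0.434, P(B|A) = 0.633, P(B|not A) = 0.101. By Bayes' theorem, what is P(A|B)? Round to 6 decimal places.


P(A|B) = P(B|A)*P(A) / P(B), P(B) = P(B|A)*P(A) + P(B|not A)*P(not A)
P(B|A)*P(A) = 0.633 * 0.434 = 0.274722
P(B|not A)*P(not A) = 0.101 * 0.566 = 0.057166
P(B) = 0.274722 + 0.057166 = 0.331888
P(A|B) = 0.274722 / 0.331888 ≈ 0.82775515

0.827755


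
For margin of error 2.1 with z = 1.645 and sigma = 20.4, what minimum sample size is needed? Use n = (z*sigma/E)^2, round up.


z*sigma/E = 1.645 * 20.4 / 2.1 = 15.98
(z*sigma/E)^2 = 255.3604
round up: n = 256

256


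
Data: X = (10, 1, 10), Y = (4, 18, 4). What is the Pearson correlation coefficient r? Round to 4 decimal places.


r = sum((xi-xbar)(yi-ybar)) / sqrt(sum((xi-xbar)^2) * sum((yi-ybar)^2))
n = 3, xbar = 21/3 = 7, ybar = 26/3 ≈ 8.666667
Sxy = sum((xi-xbar)(yi-ybar)) = -84
Sxx = sum((xi-xbar)^2) = 54
Syy = sum((yi-ybar)^2) = 392/3 ≈ 130.666667
sqrt(Sxx*Syy) = 84
r = Sxy / sqrt(Sxx*Syy) = -84 / 84 = -1

-1.0000


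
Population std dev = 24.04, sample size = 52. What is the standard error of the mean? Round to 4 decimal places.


SE = sigma / sqrt(n)
sqrt(52) ≈ 7.211103
SE = 24.04 / 7.211103 ≈ 3.333748

3.3337


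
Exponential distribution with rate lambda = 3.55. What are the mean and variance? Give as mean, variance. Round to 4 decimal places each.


mean = 1/lam, var = 1/lam^2
mean = 1 / 3.55 = 20/71 ≈ 0.281690
lam^2 = 3.55^2 = 12.6025
var = 1 / 12.6025 = 400/5041 ≈ 0.079349

0.2817, 0.0793


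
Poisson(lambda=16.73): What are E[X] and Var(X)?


E[X] = Var(X) = lambda = 16.73

16.73, 16.73


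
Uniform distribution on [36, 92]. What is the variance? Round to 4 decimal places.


Var = (b-a)^2 / 12
(b-a)^2 = (92 - 36)^2 = 3136
Var = 3136/12 ≈ 261.333333

261.3333


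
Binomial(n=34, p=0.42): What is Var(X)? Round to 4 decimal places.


Var = n*p*(1-p) = 34 * 0.42 * 0.58 = 8.2824

8.2824


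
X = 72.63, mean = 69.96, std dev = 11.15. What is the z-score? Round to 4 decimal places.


z = (X - mu) / sigma
X - mu = 72.63 - 69.96 = 2.67
z = 2.67 / 11.15 = 267/1115 ≈ 0.239462

0.2395


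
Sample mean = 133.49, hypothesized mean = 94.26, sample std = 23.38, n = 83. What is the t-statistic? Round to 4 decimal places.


t = (xbar - mu0) / (s/sqrt(n))
xbar - mu0 = 133.49 - 94.26 = 39.23
sqrt(83) ≈ 9.11043358
s/sqrt(n) = 23.38 / 9.11043358 ≈ 2.56628840
t = 39.23 / 2.56628840 ≈ 15.286668

15.2867


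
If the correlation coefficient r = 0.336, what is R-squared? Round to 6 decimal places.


R^2 = r^2 = (0.336)^2 = 0.112896

0.112896


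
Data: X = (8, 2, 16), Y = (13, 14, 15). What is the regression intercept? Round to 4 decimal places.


a = ybar - b*xbar, where b = sum((xi-xbar)(yi-ybar)) / sum((xi-xbar)^2)
n = 3, xbar = 26/3 ≈ 8.666667, ybar = 42/3 = 14
Sxy = sum((xi-xbar)(yi-ybar)) = 8
Sxx = sum((xi-xbar)^2) = 296/3 ≈ 98.666667
b = Sxy / Sxx = 3/37 ≈ 0.081081
a = 14 - 0.081081 * 8.666667 = 492/37 ≈ 13.297297

13.2973


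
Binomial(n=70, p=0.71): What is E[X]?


E[X] = n*p = 70 * 0.71 = 49.7

49.7


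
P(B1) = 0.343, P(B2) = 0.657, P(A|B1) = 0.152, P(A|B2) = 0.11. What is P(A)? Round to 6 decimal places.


P(A) = P(A|B1)*P(B1) + P(A|B2)*P(B2)
P(A|B1)*P(B1) = 0.152 * 0.343 = 0.052136
P(A|B2)*P(B2) = 0.11 * 0.657 = 0.07227
P(A) = 0.052136 + 0.07227 = 0.124406

0.124406


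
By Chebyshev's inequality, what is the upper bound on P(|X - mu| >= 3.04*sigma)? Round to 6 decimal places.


P <= 1/k^2
k^2 = 3.04^2 = 9.2416
1/k^2 = 1 / 9.2416 = 625/5776 ≈ 0.10820637

0.108206


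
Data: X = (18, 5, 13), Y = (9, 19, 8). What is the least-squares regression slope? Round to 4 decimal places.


b = sum((xi-xbar)(yi-ybar)) / sum((xi-xbar)^2)
n = 3, xbar = 36/3 = 12, ybar = 36/3 = 12
Sxy = sum((xi-xbar)(yi-ybar)) = -71
Sxx = sum((xi-xbar)^2) = 86
b = Sxy / Sxx = -71/86 ≈ -0.825581

-0.8256


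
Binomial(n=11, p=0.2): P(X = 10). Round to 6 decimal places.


P = C(n,k) * p^k * (1-p)^(n-k)
C(11,10) = 11
p^k = 0.2^10 = 0.0000001024
(1-p)^(n-k) = 0.8^1 = 0.8
P = 11 * 0.0000001024 * 0.8 ≈ 0.000001

0.000001


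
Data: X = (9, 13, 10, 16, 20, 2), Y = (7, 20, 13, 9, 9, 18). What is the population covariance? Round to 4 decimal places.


Cov = (1/n)*sum((xi-xbar)(yi-ybar))
n = 6, xbar = 70/6 = 35/3 ≈ 11.666667, ybar = 76/6 = 38/3 ≈ 12.666667
sum((xi-xbar)(yi-ybar)) = -221/3 ≈ -73.666667
Cov = -73.666667 / 6 = -221/18 ≈ -12.277778

-12.2778


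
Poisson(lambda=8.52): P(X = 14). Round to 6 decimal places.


P = e^(-lam) * lam^k / k!
e^(-8.52) ≈ 0.0001994394
lam^k = 8.52^14 ≈ 10620728982187.972291
k! = 14! = 87178291200
P = 0.0001994394 * 10620728982187.972291 / 87178291200 ≈ 0.024297

0.024297


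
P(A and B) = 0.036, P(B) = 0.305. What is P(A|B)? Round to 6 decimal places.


P(A|B) = P(A and B) / P(B) = 0.036 / 0.305 = 36/305 ≈ 0.11803279

0.118033


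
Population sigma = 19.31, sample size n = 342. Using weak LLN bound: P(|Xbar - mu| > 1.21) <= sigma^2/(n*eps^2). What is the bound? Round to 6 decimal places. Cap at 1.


bound = min(1, sigma^2/(n*eps^2))
sigma^2 = 19.31^2 = 372.8761
n*eps^2 = 342 * 1.21^2 = 342 * 1.4641 = 500.7222
sigma^2/(n*eps^2) = 372.8761 / 500.7222 ≈ 0.74467659

0.744677


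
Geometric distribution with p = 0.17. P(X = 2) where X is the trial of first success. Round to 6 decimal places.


P = (1-p)^(k-1) * p
(1-p)^(k-1) = 0.83^1 = 0.83
P = 0.83 * 0.17 = 0.1411

0.141100


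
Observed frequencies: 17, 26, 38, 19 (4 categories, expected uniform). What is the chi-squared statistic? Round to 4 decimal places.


chi2 = sum((O-E)^2/E), E = total/4
total = 100, E = 100/4 = 25
(17 - 25)^2 / 25 = 64 / 25 = 2.56
(26 - 25)^2 / 25 = 1 / 25 = 0.04
(38 - 25)^2 / 25 = 169 / 25 = 6.76
(19 - 25)^2 / 25 = 36 / 25 = 1.44
chi2 = 10.8

10.8000


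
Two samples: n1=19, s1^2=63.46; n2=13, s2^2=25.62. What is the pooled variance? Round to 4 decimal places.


sp^2 = ((n1-1)*s1^2 + (n2-1)*s2^2)/(n1+n2-2)
(n1-1)*s1^2 = 18 * 63.46 = 1142.28
(n2-1)*s2^2 = 12 * 25.62 = 307.44
numerator = 1142.28 + 307.44 = 1449.72
n1+n2-2 = 30
sp^2 = 1449.72 / 30 = 48.324

48.3240


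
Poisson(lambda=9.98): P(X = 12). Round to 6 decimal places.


P = e^(-lam) * lam^k / k!
e^(-9.98) ≈ 0.00004631707
lam^k = 9.98^12 ≈ 976262247894.715035
k! = 12! = 479001600
P = 0.00004631707 * 976262247894.715035 / 479001600 ≈ 0.094400

0.094400


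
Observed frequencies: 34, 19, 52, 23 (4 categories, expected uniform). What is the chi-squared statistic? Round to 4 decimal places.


chi2 = sum((O-E)^2/E), E = total/4
total = 128, E = 128/4 = 32
(34 - 32)^2 / 32 = 4 / 32 = 0.125
(19 - 32)^2 / 32 = 169 / 32 = 5.28125
(52 - 32)^2 / 32 = 400 / 32 = 12.5
(23 - 32)^2 / 32 = 81 / 32 = 2.53125
chi2 = 20.4375

20.4375


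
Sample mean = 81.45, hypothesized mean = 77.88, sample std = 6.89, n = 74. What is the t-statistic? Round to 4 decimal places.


t = (xbar - mu0) / (s/sqrt(n))
xbar - mu0 = 81.45 - 77.88 = 3.57
sqrt(74) ≈ 8.60232527
s/sqrt(n) = 6.89 / 8.60232527 ≈ 0.80094623
t = 3.57 / 0.80094623 ≈ 4.457228

4.4572
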